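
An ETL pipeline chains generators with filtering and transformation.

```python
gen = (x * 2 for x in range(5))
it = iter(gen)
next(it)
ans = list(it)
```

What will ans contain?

Step 1: Generator produces [0, 2, 4, 6, 8].
Step 2: next(it) consumes first element (0).
Step 3: list(it) collects remaining: [2, 4, 6, 8].
Therefore ans = [2, 4, 6, 8].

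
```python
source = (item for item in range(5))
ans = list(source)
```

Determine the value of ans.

Step 1: Generator expression iterates range(5): [0, 1, 2, 3, 4].
Step 2: list() collects all values.
Therefore ans = [0, 1, 2, 3, 4].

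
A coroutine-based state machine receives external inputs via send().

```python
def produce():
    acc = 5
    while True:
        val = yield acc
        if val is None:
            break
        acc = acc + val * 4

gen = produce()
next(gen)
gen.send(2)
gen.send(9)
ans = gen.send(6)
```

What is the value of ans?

Step 1: next() -> yield acc=5.
Step 2: send(2) -> val=2, acc = 5 + 2*4 = 13, yield 13.
Step 3: send(9) -> val=9, acc = 13 + 9*4 = 49, yield 49.
Step 4: send(6) -> val=6, acc = 49 + 6*4 = 73, yield 73.
Therefore ans = 73.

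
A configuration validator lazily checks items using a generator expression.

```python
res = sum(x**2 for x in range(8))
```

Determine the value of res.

Step 1: Compute x**2 for each x in range(8):
  x=0: 0**2 = 0
  x=1: 1**2 = 1
  x=2: 2**2 = 4
  x=3: 3**2 = 9
  x=4: 4**2 = 16
  x=5: 5**2 = 25
  x=6: 6**2 = 36
  x=7: 7**2 = 49
Step 2: sum = 0 + 1 + 4 + 9 + 16 + 25 + 36 + 49 = 140.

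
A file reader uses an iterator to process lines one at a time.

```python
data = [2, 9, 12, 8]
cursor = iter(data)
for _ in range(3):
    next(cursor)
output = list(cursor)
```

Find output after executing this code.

Step 1: Create iterator over [2, 9, 12, 8].
Step 2: Advance 3 positions (consuming [2, 9, 12]).
Step 3: list() collects remaining elements: [8].
Therefore output = [8].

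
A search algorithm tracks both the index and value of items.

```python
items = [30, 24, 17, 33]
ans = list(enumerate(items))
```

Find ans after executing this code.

Step 1: enumerate pairs each element with its index:
  (0, 30)
  (1, 24)
  (2, 17)
  (3, 33)
Therefore ans = [(0, 30), (1, 24), (2, 17), (3, 33)].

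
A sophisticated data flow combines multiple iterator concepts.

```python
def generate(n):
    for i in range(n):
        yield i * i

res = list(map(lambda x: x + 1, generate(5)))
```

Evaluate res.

Step 1: generate(5) yields squares: [0, 1, 4, 9, 16].
Step 2: map adds 1 to each: [1, 2, 5, 10, 17].
Therefore res = [1, 2, 5, 10, 17].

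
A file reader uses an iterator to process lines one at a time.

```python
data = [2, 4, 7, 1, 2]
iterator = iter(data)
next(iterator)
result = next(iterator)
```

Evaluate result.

Step 1: Create iterator over [2, 4, 7, 1, 2].
Step 2: next() consumes 2.
Step 3: next() returns 4.
Therefore result = 4.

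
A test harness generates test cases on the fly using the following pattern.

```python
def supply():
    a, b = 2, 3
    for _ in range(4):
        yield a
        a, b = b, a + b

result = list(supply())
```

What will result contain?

Step 1: Fibonacci-like sequence starting with a=2, b=3:
  Iteration 1: yield a=2, then a,b = 3,5
  Iteration 2: yield a=3, then a,b = 5,8
  Iteration 3: yield a=5, then a,b = 8,13
  Iteration 4: yield a=8, then a,b = 13,21
Therefore result = [2, 3, 5, 8].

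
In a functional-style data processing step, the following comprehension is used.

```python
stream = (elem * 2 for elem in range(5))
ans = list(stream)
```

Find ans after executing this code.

Step 1: For each elem in range(5), compute elem*2:
  elem=0: 0*2 = 0
  elem=1: 1*2 = 2
  elem=2: 2*2 = 4
  elem=3: 3*2 = 6
  elem=4: 4*2 = 8
Therefore ans = [0, 2, 4, 6, 8].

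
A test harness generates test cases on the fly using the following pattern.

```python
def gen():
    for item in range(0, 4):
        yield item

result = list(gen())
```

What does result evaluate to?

Step 1: The generator yields each value from range(0, 4).
Step 2: list() consumes all yields: [0, 1, 2, 3].
Therefore result = [0, 1, 2, 3].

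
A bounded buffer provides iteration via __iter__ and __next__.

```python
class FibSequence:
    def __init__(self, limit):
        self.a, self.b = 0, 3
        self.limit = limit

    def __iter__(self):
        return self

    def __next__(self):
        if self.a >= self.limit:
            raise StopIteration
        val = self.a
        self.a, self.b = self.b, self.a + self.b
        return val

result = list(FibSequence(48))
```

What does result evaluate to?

Step 1: Fibonacci-like sequence (a=0, b=3) until >= 48:
  Yield 0, then a,b = 3,3
  Yield 3, then a,b = 3,6
  Yield 3, then a,b = 6,9
  Yield 6, then a,b = 9,15
  Yield 9, then a,b = 15,24
  Yield 15, then a,b = 24,39
  Yield 24, then a,b = 39,63
  Yield 39, then a,b = 63,102
Step 2: 63 >= 48, stop.
Therefore result = [0, 3, 3, 6, 9, 15, 24, 39].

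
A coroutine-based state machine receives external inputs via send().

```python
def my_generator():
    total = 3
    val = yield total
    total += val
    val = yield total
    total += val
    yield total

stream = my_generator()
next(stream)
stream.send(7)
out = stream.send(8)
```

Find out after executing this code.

Step 1: next() -> yield total=3.
Step 2: send(7) -> val=7, total = 3+7 = 10, yield 10.
Step 3: send(8) -> val=8, total = 10+8 = 18, yield 18.
Therefore out = 18.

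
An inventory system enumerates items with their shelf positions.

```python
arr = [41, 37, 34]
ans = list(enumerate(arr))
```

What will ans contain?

Step 1: enumerate pairs each element with its index:
  (0, 41)
  (1, 37)
  (2, 34)
Therefore ans = [(0, 41), (1, 37), (2, 34)].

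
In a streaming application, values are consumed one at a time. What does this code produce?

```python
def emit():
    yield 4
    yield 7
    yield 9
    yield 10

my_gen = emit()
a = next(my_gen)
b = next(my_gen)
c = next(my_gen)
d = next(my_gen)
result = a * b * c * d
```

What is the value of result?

Step 1: Create generator and consume all values:
  a = next(my_gen) = 4
  b = next(my_gen) = 7
  c = next(my_gen) = 9
  d = next(my_gen) = 10
Step 2: result = 4 * 7 * 9 * 10 = 2520.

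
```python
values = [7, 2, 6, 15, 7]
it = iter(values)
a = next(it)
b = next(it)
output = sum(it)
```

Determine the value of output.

Step 1: Create iterator over [7, 2, 6, 15, 7].
Step 2: a = next() = 7, b = next() = 2.
Step 3: sum() of remaining [6, 15, 7] = 28.
Therefore output = 28.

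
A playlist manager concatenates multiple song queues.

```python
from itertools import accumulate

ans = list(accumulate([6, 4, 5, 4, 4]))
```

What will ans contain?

Step 1: accumulate computes running sums:
  + 6 = 6
  + 4 = 10
  + 5 = 15
  + 4 = 19
  + 4 = 23
Therefore ans = [6, 10, 15, 19, 23].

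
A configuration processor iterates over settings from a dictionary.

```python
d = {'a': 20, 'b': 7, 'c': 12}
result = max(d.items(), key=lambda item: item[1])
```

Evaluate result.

Step 1: Find item with maximum value:
  ('a', 20)
  ('b', 7)
  ('c', 12)
Step 2: Maximum value is 20 at key 'a'.
Therefore result = ('a', 20).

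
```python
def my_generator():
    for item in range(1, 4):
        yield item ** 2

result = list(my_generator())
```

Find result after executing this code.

Step 1: For each item in range(1, 4), yield item**2:
  item=1: yield 1**2 = 1
  item=2: yield 2**2 = 4
  item=3: yield 3**2 = 9
Therefore result = [1, 4, 9].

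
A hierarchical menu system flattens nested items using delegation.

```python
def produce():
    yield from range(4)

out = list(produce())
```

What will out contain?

Step 1: yield from delegates to the iterable, yielding each element.
Step 2: Collected values: [0, 1, 2, 3].
Therefore out = [0, 1, 2, 3].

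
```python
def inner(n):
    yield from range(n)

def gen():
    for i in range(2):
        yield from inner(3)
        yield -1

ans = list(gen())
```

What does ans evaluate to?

Step 1: For each i in range(2):
  i=0: yield from inner(3) -> [0, 1, 2], then yield -1
  i=1: yield from inner(3) -> [0, 1, 2], then yield -1
Therefore ans = [0, 1, 2, -1, 0, 1, 2, -1].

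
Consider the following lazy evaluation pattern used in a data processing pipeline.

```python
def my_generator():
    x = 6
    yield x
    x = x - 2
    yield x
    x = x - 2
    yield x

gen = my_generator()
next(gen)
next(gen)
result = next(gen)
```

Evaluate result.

Step 1: Trace through generator execution:
  Yield 1: x starts at 6, yield 6
  Yield 2: x = 6 - 2 = 4, yield 4
  Yield 3: x = 4 - 2 = 2, yield 2
Step 2: First next() gets 6, second next() gets the second value, third next() yields 2.
Therefore result = 2.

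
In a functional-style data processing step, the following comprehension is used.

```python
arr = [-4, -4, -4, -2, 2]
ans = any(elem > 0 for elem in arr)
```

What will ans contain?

Step 1: Check elem > 0 for each element in [-4, -4, -4, -2, 2]:
  -4 > 0: False
  -4 > 0: False
  -4 > 0: False
  -2 > 0: False
  2 > 0: True
Step 2: any() returns True.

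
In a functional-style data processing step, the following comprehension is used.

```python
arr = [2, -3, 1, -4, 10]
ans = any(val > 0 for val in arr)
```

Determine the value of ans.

Step 1: Check val > 0 for each element in [2, -3, 1, -4, 10]:
  2 > 0: True
  -3 > 0: False
  1 > 0: True
  -4 > 0: False
  10 > 0: True
Step 2: any() returns True.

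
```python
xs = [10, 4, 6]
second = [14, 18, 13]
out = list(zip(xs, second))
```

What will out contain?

Step 1: zip pairs elements at same index:
  Index 0: (10, 14)
  Index 1: (4, 18)
  Index 2: (6, 13)
Therefore out = [(10, 14), (4, 18), (6, 13)].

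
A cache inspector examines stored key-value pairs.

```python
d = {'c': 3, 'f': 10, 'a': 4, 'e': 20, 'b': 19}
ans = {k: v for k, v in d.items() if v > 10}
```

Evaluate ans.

Step 1: Filter items where value > 10:
  'c': 3 <= 10: removed
  'f': 10 <= 10: removed
  'a': 4 <= 10: removed
  'e': 20 > 10: kept
  'b': 19 > 10: kept
Therefore ans = {'e': 20, 'b': 19}.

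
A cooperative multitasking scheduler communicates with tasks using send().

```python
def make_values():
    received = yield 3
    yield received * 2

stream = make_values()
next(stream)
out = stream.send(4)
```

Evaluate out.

Step 1: next(stream) advances to first yield, producing 3.
Step 2: send(4) resumes, received = 4.
Step 3: yield received * 2 = 4 * 2 = 8.
Therefore out = 8.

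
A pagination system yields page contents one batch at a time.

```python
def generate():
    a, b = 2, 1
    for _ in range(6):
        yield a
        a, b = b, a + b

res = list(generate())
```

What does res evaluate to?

Step 1: Fibonacci-like sequence starting with a=2, b=1:
  Iteration 1: yield a=2, then a,b = 1,3
  Iteration 2: yield a=1, then a,b = 3,4
  Iteration 3: yield a=3, then a,b = 4,7
  Iteration 4: yield a=4, then a,b = 7,11
  Iteration 5: yield a=7, then a,b = 11,18
  Iteration 6: yield a=11, then a,b = 18,29
Therefore res = [2, 1, 3, 4, 7, 11].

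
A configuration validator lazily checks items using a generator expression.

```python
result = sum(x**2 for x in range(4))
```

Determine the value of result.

Step 1: Compute x**2 for each x in range(4):
  x=0: 0**2 = 0
  x=1: 1**2 = 1
  x=2: 2**2 = 4
  x=3: 3**2 = 9
Step 2: sum = 0 + 1 + 4 + 9 = 14.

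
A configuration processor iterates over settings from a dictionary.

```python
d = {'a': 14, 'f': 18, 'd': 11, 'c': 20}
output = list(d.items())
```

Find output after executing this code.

Step 1: d.items() returns (key, value) pairs in insertion order.
Therefore output = [('a', 14), ('f', 18), ('d', 11), ('c', 20)].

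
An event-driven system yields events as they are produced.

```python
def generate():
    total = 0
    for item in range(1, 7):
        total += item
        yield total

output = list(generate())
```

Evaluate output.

Step 1: Generator accumulates running sum:
  item=1: total = 1, yield 1
  item=2: total = 3, yield 3
  item=3: total = 6, yield 6
  item=4: total = 10, yield 10
  item=5: total = 15, yield 15
  item=6: total = 21, yield 21
Therefore output = [1, 3, 6, 10, 15, 21].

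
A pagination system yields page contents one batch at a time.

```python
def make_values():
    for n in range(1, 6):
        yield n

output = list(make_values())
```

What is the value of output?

Step 1: The generator yields each value from range(1, 6).
Step 2: list() consumes all yields: [1, 2, 3, 4, 5].
Therefore output = [1, 2, 3, 4, 5].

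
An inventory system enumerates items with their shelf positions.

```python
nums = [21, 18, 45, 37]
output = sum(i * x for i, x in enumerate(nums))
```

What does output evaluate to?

Step 1: Compute i * x for each (i, x) in enumerate([21, 18, 45, 37]):
  i=0, x=21: 0*21 = 0
  i=1, x=18: 1*18 = 18
  i=2, x=45: 2*45 = 90
  i=3, x=37: 3*37 = 111
Step 2: sum = 0 + 18 + 90 + 111 = 219.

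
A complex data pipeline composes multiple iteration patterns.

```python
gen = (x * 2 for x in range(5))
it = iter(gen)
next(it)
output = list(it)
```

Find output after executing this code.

Step 1: Generator produces [0, 2, 4, 6, 8].
Step 2: next(it) consumes first element (0).
Step 3: list(it) collects remaining: [2, 4, 6, 8].
Therefore output = [2, 4, 6, 8].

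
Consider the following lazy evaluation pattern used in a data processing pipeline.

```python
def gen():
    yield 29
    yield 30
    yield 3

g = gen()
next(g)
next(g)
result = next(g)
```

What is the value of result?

Step 1: gen() creates a generator.
Step 2: next(g) yields 29 (consumed and discarded).
Step 3: next(g) yields 30 (consumed and discarded).
Step 4: next(g) yields 3, assigned to result.
Therefore result = 3.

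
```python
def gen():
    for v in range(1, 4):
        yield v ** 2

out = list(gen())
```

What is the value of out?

Step 1: For each v in range(1, 4), yield v**2:
  v=1: yield 1**2 = 1
  v=2: yield 2**2 = 4
  v=3: yield 3**2 = 9
Therefore out = [1, 4, 9].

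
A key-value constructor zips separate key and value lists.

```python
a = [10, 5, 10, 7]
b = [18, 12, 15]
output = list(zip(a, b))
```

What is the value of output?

Step 1: zip stops at shortest (len(a)=4, len(b)=3):
  Index 0: (10, 18)
  Index 1: (5, 12)
  Index 2: (10, 15)
Step 2: Last element of a (7) has no pair, dropped.
Therefore output = [(10, 18), (5, 12), (10, 15)].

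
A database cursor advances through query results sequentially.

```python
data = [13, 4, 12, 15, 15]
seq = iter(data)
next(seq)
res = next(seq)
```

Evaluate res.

Step 1: Create iterator over [13, 4, 12, 15, 15].
Step 2: next() consumes 13.
Step 3: next() returns 4.
Therefore res = 4.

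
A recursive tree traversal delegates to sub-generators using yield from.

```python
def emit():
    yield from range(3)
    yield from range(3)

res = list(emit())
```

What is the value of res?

Step 1: Trace yields in order:
  yield 0
  yield 1
  yield 2
  yield 0
  yield 1
  yield 2
Therefore res = [0, 1, 2, 0, 1, 2].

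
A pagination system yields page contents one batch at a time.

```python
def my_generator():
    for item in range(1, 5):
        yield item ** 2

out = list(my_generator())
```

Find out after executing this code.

Step 1: For each item in range(1, 5), yield item**2:
  item=1: yield 1**2 = 1
  item=2: yield 2**2 = 4
  item=3: yield 3**2 = 9
  item=4: yield 4**2 = 16
Therefore out = [1, 4, 9, 16].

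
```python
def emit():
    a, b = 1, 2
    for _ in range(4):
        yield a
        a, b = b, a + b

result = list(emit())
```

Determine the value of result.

Step 1: Fibonacci-like sequence starting with a=1, b=2:
  Iteration 1: yield a=1, then a,b = 2,3
  Iteration 2: yield a=2, then a,b = 3,5
  Iteration 3: yield a=3, then a,b = 5,8
  Iteration 4: yield a=5, then a,b = 8,13
Therefore result = [1, 2, 3, 5].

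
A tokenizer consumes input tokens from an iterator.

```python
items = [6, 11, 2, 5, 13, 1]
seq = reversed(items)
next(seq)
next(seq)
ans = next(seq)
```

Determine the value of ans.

Step 1: reversed([6, 11, 2, 5, 13, 1]) gives iterator: [1, 13, 5, 2, 11, 6].
Step 2: First next() = 1, second next() = 13.
Step 3: Third next() = 5.
Therefore ans = 5.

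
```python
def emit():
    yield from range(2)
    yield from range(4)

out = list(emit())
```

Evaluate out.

Step 1: Trace yields in order:
  yield 0
  yield 1
  yield 0
  yield 1
  yield 2
  yield 3
Therefore out = [0, 1, 0, 1, 2, 3].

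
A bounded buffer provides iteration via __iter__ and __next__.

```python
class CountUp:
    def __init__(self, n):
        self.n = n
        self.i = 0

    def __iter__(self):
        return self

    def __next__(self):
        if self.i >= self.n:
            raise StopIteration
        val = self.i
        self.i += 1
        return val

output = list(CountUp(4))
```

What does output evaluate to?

Step 1: CountUp(4) creates an iterator counting 0 to 3.
Step 2: list() consumes all values: [0, 1, 2, 3].
Therefore output = [0, 1, 2, 3].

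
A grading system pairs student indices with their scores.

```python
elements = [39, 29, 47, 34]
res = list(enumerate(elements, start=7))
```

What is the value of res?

Step 1: enumerate with start=7:
  (7, 39)
  (8, 29)
  (9, 47)
  (10, 34)
Therefore res = [(7, 39), (8, 29), (9, 47), (10, 34)].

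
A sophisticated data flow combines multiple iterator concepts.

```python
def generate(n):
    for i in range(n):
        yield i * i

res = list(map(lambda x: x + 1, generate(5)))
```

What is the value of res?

Step 1: generate(5) yields squares: [0, 1, 4, 9, 16].
Step 2: map adds 1 to each: [1, 2, 5, 10, 17].
Therefore res = [1, 2, 5, 10, 17].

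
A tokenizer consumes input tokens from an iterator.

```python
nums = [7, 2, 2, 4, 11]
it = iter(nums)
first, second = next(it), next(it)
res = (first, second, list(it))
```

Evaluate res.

Step 1: Create iterator over [7, 2, 2, 4, 11].
Step 2: first = 7, second = 2.
Step 3: Remaining elements: [2, 4, 11].
Therefore res = (7, 2, [2, 4, 11]).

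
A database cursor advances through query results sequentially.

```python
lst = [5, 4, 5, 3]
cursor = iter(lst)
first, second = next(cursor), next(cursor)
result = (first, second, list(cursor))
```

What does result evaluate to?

Step 1: Create iterator over [5, 4, 5, 3].
Step 2: first = 5, second = 4.
Step 3: Remaining elements: [5, 3].
Therefore result = (5, 4, [5, 3]).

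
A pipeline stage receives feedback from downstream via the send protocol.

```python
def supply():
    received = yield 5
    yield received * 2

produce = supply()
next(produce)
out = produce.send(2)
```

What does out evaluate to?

Step 1: next(produce) advances to first yield, producing 5.
Step 2: send(2) resumes, received = 2.
Step 3: yield received * 2 = 2 * 2 = 4.
Therefore out = 4.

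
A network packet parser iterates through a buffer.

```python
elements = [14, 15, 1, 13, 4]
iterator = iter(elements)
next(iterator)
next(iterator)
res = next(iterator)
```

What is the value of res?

Step 1: Create iterator over [14, 15, 1, 13, 4].
Step 2: next() consumes 14.
Step 3: next() consumes 15.
Step 4: next() returns 1.
Therefore res = 1.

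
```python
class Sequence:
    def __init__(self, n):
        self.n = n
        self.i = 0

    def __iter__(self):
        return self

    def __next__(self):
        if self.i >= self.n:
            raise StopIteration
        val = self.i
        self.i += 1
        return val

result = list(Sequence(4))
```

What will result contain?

Step 1: Sequence(4) creates an iterator counting 0 to 3.
Step 2: list() consumes all values: [0, 1, 2, 3].
Therefore result = [0, 1, 2, 3].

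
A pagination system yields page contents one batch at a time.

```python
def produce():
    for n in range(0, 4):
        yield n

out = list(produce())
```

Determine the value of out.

Step 1: The generator yields each value from range(0, 4).
Step 2: list() consumes all yields: [0, 1, 2, 3].
Therefore out = [0, 1, 2, 3].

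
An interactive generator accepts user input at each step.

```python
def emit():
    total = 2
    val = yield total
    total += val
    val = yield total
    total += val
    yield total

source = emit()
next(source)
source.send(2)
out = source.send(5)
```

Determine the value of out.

Step 1: next() -> yield total=2.
Step 2: send(2) -> val=2, total = 2+2 = 4, yield 4.
Step 3: send(5) -> val=5, total = 4+5 = 9, yield 9.
Therefore out = 9.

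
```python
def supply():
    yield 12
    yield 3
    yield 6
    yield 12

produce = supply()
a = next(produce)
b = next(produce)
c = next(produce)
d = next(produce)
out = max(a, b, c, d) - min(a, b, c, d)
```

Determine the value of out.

Step 1: Create generator and consume all values:
  a = next(produce) = 12
  b = next(produce) = 3
  c = next(produce) = 6
  d = next(produce) = 12
Step 2: max = 12, min = 3, out = 12 - 3 = 9.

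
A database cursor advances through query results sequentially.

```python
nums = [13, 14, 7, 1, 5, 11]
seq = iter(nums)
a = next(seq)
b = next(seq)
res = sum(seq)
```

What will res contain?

Step 1: Create iterator over [13, 14, 7, 1, 5, 11].
Step 2: a = next() = 13, b = next() = 14.
Step 3: sum() of remaining [7, 1, 5, 11] = 24.
Therefore res = 24.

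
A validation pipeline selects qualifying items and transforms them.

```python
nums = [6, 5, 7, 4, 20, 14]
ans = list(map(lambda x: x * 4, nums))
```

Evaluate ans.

Step 1: Apply lambda x: x * 4 to each element:
  6 -> 24
  5 -> 20
  7 -> 28
  4 -> 16
  20 -> 80
  14 -> 56
Therefore ans = [24, 20, 28, 16, 80, 56].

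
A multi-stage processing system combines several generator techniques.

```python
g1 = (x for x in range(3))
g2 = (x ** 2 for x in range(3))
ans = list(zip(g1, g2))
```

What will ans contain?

Step 1: g1 produces [0, 1, 2].
Step 2: g2 produces [0, 1, 4].
Step 3: zip pairs them: [(0, 0), (1, 1), (2, 4)].
Therefore ans = [(0, 0), (1, 1), (2, 4)].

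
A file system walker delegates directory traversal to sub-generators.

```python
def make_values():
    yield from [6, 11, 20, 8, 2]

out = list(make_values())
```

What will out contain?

Step 1: yield from delegates to the iterable, yielding each element.
Step 2: Collected values: [6, 11, 20, 8, 2].
Therefore out = [6, 11, 20, 8, 2].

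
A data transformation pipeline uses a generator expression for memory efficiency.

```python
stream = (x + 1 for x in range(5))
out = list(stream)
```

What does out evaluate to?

Step 1: For each x in range(5), compute x+1:
  x=0: 0+1 = 1
  x=1: 1+1 = 2
  x=2: 2+1 = 3
  x=3: 3+1 = 4
  x=4: 4+1 = 5
Therefore out = [1, 2, 3, 4, 5].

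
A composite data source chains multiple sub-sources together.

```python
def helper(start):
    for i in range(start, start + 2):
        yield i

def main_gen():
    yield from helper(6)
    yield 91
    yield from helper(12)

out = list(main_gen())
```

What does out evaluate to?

Step 1: main_gen() delegates to helper(6):
  yield 6
  yield 7
Step 2: yield 91
Step 3: Delegates to helper(12):
  yield 12
  yield 13
Therefore out = [6, 7, 91, 12, 13].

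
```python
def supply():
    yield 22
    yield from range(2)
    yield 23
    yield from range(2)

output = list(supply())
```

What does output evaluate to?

Step 1: Trace yields in order:
  yield 22
  yield 0
  yield 1
  yield 23
  yield 0
  yield 1
Therefore output = [22, 0, 1, 23, 0, 1].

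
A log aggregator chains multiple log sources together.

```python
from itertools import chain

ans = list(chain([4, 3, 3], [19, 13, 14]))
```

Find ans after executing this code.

Step 1: chain() concatenates iterables: [4, 3, 3] + [19, 13, 14].
Therefore ans = [4, 3, 3, 19, 13, 14].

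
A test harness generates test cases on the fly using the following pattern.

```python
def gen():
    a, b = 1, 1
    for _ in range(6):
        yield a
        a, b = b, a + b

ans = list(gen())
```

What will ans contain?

Step 1: Fibonacci-like sequence starting with a=1, b=1:
  Iteration 1: yield a=1, then a,b = 1,2
  Iteration 2: yield a=1, then a,b = 2,3
  Iteration 3: yield a=2, then a,b = 3,5
  Iteration 4: yield a=3, then a,b = 5,8
  Iteration 5: yield a=5, then a,b = 8,13
  Iteration 6: yield a=8, then a,b = 13,21
Therefore ans = [1, 1, 2, 3, 5, 8].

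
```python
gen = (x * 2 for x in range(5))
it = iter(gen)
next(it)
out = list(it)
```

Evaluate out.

Step 1: Generator produces [0, 2, 4, 6, 8].
Step 2: next(it) consumes first element (0).
Step 3: list(it) collects remaining: [2, 4, 6, 8].
Therefore out = [2, 4, 6, 8].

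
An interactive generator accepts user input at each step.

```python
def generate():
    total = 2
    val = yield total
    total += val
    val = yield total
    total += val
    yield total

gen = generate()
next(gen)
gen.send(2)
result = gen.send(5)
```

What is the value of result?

Step 1: next() -> yield total=2.
Step 2: send(2) -> val=2, total = 2+2 = 4, yield 4.
Step 3: send(5) -> val=5, total = 4+5 = 9, yield 9.
Therefore result = 9.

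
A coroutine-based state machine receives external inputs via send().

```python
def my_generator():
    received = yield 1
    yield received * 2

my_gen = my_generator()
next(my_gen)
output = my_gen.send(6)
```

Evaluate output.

Step 1: next(my_gen) advances to first yield, producing 1.
Step 2: send(6) resumes, received = 6.
Step 3: yield received * 2 = 6 * 2 = 12.
Therefore output = 12.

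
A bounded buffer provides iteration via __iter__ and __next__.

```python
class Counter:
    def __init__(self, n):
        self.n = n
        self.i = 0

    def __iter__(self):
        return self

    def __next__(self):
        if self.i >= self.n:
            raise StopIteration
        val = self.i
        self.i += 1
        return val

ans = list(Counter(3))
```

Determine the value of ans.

Step 1: Counter(3) creates an iterator counting 0 to 2.
Step 2: list() consumes all values: [0, 1, 2].
Therefore ans = [0, 1, 2].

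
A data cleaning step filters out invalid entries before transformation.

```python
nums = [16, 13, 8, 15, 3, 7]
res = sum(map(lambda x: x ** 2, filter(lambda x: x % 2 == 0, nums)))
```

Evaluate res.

Step 1: Filter even numbers from [16, 13, 8, 15, 3, 7]: [16, 8]
Step 2: Square each: [256, 64]
Step 3: Sum = 320.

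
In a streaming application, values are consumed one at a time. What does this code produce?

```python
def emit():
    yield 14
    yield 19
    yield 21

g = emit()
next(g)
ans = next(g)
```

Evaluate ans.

Step 1: emit() creates a generator.
Step 2: next(g) yields 14 (consumed and discarded).
Step 3: next(g) yields 19, assigned to ans.
Therefore ans = 19.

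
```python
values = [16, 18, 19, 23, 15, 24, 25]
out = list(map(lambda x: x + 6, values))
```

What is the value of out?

Step 1: Apply lambda x: x + 6 to each element:
  16 -> 22
  18 -> 24
  19 -> 25
  23 -> 29
  15 -> 21
  24 -> 30
  25 -> 31
Therefore out = [22, 24, 25, 29, 21, 30, 31].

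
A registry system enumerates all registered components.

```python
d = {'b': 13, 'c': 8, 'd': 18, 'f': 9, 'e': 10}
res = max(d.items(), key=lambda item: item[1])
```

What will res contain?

Step 1: Find item with maximum value:
  ('b', 13)
  ('c', 8)
  ('d', 18)
  ('f', 9)
  ('e', 10)
Step 2: Maximum value is 18 at key 'd'.
Therefore res = ('d', 18).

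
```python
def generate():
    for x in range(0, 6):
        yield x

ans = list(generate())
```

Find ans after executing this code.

Step 1: The generator yields each value from range(0, 6).
Step 2: list() consumes all yields: [0, 1, 2, 3, 4, 5].
Therefore ans = [0, 1, 2, 3, 4, 5].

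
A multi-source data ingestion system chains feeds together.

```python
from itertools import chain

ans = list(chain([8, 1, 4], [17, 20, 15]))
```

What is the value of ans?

Step 1: chain() concatenates iterables: [8, 1, 4] + [17, 20, 15].
Therefore ans = [8, 1, 4, 17, 20, 15].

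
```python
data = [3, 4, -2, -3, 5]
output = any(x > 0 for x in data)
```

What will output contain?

Step 1: Check x > 0 for each element in [3, 4, -2, -3, 5]:
  3 > 0: True
  4 > 0: True
  -2 > 0: False
  -3 > 0: False
  5 > 0: True
Step 2: any() returns True.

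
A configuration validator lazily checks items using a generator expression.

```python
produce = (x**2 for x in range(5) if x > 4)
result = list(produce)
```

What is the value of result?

Step 1: For range(5), keep x > 4, then square:
  x=0: 0 <= 4, excluded
  x=1: 1 <= 4, excluded
  x=2: 2 <= 4, excluded
  x=3: 3 <= 4, excluded
  x=4: 4 <= 4, excluded
Therefore result = [].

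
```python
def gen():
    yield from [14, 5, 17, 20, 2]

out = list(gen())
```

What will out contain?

Step 1: yield from delegates to the iterable, yielding each element.
Step 2: Collected values: [14, 5, 17, 20, 2].
Therefore out = [14, 5, 17, 20, 2].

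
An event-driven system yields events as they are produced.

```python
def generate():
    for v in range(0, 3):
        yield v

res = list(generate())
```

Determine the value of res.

Step 1: The generator yields each value from range(0, 3).
Step 2: list() consumes all yields: [0, 1, 2].
Therefore res = [0, 1, 2].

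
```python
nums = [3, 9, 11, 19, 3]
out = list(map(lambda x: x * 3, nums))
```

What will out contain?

Step 1: Apply lambda x: x * 3 to each element:
  3 -> 9
  9 -> 27
  11 -> 33
  19 -> 57
  3 -> 9
Therefore out = [9, 27, 33, 57, 9].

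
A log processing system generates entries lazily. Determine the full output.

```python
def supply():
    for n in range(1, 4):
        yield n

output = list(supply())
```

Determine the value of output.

Step 1: The generator yields each value from range(1, 4).
Step 2: list() consumes all yields: [1, 2, 3].
Therefore output = [1, 2, 3].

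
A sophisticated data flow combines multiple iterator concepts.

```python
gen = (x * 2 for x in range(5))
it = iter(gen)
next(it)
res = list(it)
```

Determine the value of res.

Step 1: Generator produces [0, 2, 4, 6, 8].
Step 2: next(it) consumes first element (0).
Step 3: list(it) collects remaining: [2, 4, 6, 8].
Therefore res = [2, 4, 6, 8].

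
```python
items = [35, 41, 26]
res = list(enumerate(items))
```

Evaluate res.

Step 1: enumerate pairs each element with its index:
  (0, 35)
  (1, 41)
  (2, 26)
Therefore res = [(0, 35), (1, 41), (2, 26)].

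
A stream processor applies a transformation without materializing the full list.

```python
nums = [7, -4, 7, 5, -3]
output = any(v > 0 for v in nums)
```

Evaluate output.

Step 1: Check v > 0 for each element in [7, -4, 7, 5, -3]:
  7 > 0: True
  -4 > 0: False
  7 > 0: True
  5 > 0: True
  -3 > 0: False
Step 2: any() returns True.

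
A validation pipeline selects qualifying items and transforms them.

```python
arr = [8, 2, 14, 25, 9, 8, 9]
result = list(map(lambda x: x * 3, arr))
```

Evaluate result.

Step 1: Apply lambda x: x * 3 to each element:
  8 -> 24
  2 -> 6
  14 -> 42
  25 -> 75
  9 -> 27
  8 -> 24
  9 -> 27
Therefore result = [24, 6, 42, 75, 27, 24, 27].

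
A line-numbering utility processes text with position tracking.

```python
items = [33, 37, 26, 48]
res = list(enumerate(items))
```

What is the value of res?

Step 1: enumerate pairs each element with its index:
  (0, 33)
  (1, 37)
  (2, 26)
  (3, 48)
Therefore res = [(0, 33), (1, 37), (2, 26), (3, 48)].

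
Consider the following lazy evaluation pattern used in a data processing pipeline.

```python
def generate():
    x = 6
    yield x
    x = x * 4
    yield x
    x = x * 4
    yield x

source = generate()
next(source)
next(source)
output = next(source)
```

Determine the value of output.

Step 1: Trace through generator execution:
  Yield 1: x starts at 6, yield 6
  Yield 2: x = 6 * 4 = 24, yield 24
  Yield 3: x = 24 * 4 = 96, yield 96
Step 2: First next() gets 6, second next() gets the second value, third next() yields 96.
Therefore output = 96.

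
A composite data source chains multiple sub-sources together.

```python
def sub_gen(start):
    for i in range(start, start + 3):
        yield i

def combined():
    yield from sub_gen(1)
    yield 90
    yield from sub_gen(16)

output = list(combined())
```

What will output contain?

Step 1: combined() delegates to sub_gen(1):
  yield 1
  yield 2
  yield 3
Step 2: yield 90
Step 3: Delegates to sub_gen(16):
  yield 16
  yield 17
  yield 18
Therefore output = [1, 2, 3, 90, 16, 17, 18].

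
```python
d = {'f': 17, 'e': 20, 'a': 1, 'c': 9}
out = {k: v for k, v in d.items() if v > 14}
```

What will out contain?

Step 1: Filter items where value > 14:
  'f': 17 > 14: kept
  'e': 20 > 14: kept
  'a': 1 <= 14: removed
  'c': 9 <= 14: removed
Therefore out = {'f': 17, 'e': 20}.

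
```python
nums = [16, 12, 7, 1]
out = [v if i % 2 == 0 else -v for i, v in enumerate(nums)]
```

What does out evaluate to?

Step 1: For each (i, v), keep v if i is even, negate if odd:
  i=0 (even): keep 16
  i=1 (odd): negate to -12
  i=2 (even): keep 7
  i=3 (odd): negate to -1
Therefore out = [16, -12, 7, -1].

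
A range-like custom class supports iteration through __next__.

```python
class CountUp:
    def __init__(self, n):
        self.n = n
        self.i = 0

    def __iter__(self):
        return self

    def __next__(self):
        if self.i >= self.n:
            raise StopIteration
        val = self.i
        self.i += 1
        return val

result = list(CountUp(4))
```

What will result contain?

Step 1: CountUp(4) creates an iterator counting 0 to 3.
Step 2: list() consumes all values: [0, 1, 2, 3].
Therefore result = [0, 1, 2, 3].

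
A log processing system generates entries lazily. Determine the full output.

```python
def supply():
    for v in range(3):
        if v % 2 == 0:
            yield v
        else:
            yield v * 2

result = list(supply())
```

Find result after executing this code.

Step 1: For each v in range(3), yield v if even, else v*2:
  v=0 (even): yield 0
  v=1 (odd): yield 1*2 = 2
  v=2 (even): yield 2
Therefore result = [0, 2, 2].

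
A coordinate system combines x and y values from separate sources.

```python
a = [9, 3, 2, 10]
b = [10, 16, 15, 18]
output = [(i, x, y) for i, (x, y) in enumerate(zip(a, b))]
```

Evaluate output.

Step 1: enumerate(zip(a, b)) gives index with paired elements:
  i=0: (9, 10)
  i=1: (3, 16)
  i=2: (2, 15)
  i=3: (10, 18)
Therefore output = [(0, 9, 10), (1, 3, 16), (2, 2, 15), (3, 10, 18)].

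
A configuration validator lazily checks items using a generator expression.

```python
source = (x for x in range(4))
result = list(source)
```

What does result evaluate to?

Step 1: Generator expression iterates range(4): [0, 1, 2, 3].
Step 2: list() collects all values.
Therefore result = [0, 1, 2, 3].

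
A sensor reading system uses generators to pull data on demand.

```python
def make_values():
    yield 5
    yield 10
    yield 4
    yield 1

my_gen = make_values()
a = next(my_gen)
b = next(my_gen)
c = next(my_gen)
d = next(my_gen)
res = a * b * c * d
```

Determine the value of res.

Step 1: Create generator and consume all values:
  a = next(my_gen) = 5
  b = next(my_gen) = 10
  c = next(my_gen) = 4
  d = next(my_gen) = 1
Step 2: res = 5 * 10 * 4 * 1 = 200.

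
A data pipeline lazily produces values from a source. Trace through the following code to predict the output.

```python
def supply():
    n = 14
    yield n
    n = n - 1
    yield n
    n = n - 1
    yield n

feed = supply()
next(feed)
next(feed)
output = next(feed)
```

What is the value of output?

Step 1: Trace through generator execution:
  Yield 1: n starts at 14, yield 14
  Yield 2: n = 14 - 1 = 13, yield 13
  Yield 3: n = 13 - 1 = 12, yield 12
Step 2: First next() gets 14, second next() gets the second value, third next() yields 12.
Therefore output = 12.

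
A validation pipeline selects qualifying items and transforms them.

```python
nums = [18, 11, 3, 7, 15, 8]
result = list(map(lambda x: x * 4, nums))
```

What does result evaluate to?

Step 1: Apply lambda x: x * 4 to each element:
  18 -> 72
  11 -> 44
  3 -> 12
  7 -> 28
  15 -> 60
  8 -> 32
Therefore result = [72, 44, 12, 28, 60, 32].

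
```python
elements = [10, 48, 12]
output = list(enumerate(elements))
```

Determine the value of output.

Step 1: enumerate pairs each element with its index:
  (0, 10)
  (1, 48)
  (2, 12)
Therefore output = [(0, 10), (1, 48), (2, 12)].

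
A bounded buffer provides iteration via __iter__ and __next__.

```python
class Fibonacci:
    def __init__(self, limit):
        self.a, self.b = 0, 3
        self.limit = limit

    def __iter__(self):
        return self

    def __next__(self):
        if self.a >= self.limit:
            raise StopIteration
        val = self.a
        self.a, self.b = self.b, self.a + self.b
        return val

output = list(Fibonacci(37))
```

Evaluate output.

Step 1: Fibonacci-like sequence (a=0, b=3) until >= 37:
  Yield 0, then a,b = 3,3
  Yield 3, then a,b = 3,6
  Yield 3, then a,b = 6,9
  Yield 6, then a,b = 9,15
  Yield 9, then a,b = 15,24
  Yield 15, then a,b = 24,39
  Yield 24, then a,b = 39,63
Step 2: 39 >= 37, stop.
Therefore output = [0, 3, 3, 6, 9, 15, 24].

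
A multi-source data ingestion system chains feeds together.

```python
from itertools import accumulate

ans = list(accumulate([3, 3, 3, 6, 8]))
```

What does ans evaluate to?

Step 1: accumulate computes running sums:
  + 3 = 3
  + 3 = 6
  + 3 = 9
  + 6 = 15
  + 8 = 23
Therefore ans = [3, 6, 9, 15, 23].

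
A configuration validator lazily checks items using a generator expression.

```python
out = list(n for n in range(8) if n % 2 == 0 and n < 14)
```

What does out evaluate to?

Step 1: Filter range(8) where n % 2 == 0 and n < 14:
  n=0: both conditions met, included
  n=1: excluded (1 % 2 != 0)
  n=2: both conditions met, included
  n=3: excluded (3 % 2 != 0)
  n=4: both conditions met, included
  n=5: excluded (5 % 2 != 0)
  n=6: both conditions met, included
  n=7: excluded (7 % 2 != 0)
Therefore out = [0, 2, 4, 6].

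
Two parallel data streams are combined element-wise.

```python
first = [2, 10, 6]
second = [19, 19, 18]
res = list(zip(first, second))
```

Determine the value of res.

Step 1: zip pairs elements at same index:
  Index 0: (2, 19)
  Index 1: (10, 19)
  Index 2: (6, 18)
Therefore res = [(2, 19), (10, 19), (6, 18)].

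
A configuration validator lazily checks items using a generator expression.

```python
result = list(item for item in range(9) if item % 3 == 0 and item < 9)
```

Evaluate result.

Step 1: Filter range(9) where item % 3 == 0 and item < 9:
  item=0: both conditions met, included
  item=1: excluded (1 % 3 != 0)
  item=2: excluded (2 % 3 != 0)
  item=3: both conditions met, included
  item=4: excluded (4 % 3 != 0)
  item=5: excluded (5 % 3 != 0)
  item=6: both conditions met, included
  item=7: excluded (7 % 3 != 0)
  item=8: excluded (8 % 3 != 0)
Therefore result = [0, 3, 6].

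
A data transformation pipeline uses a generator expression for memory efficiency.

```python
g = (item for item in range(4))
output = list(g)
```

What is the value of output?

Step 1: Generator expression iterates range(4): [0, 1, 2, 3].
Step 2: list() collects all values.
Therefore output = [0, 1, 2, 3].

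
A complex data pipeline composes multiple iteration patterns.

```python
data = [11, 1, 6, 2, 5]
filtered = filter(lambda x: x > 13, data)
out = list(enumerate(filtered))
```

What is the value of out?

Step 1: Filter [11, 1, 6, 2, 5] for > 13: [].
Step 2: enumerate re-indexes from 0: [].
Therefore out = [].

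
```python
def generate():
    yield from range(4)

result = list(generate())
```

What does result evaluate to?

Step 1: yield from delegates to the iterable, yielding each element.
Step 2: Collected values: [0, 1, 2, 3].
Therefore result = [0, 1, 2, 3].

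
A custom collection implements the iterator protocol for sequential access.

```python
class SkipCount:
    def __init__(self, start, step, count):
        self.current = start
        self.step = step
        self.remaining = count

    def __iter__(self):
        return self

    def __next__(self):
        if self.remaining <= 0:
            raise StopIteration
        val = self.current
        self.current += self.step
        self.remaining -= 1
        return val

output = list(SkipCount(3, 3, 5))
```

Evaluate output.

Step 1: SkipCount starts at 3, increments by 3, for 5 steps:
  Yield 3, then current += 3
  Yield 6, then current += 3
  Yield 9, then current += 3
  Yield 12, then current += 3
  Yield 15, then current += 3
Therefore output = [3, 6, 9, 12, 15].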